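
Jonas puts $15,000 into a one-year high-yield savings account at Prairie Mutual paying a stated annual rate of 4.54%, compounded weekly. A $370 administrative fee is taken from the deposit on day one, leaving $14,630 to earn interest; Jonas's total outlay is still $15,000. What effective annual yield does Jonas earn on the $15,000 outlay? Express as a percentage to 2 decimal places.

Value after one year: 14,630 × (1 + 0.0454/52)^52 = 14,630 × 1.046426 = $15,309.21.
Effective yield on the $15,000 outlay: 15,309.21 / 15,000 − 1 = 0.020614 = 2.06%.

2.06%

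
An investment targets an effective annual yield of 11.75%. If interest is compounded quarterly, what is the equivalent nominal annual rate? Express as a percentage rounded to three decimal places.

11.265%

(1 + r/4)^4 − 1 = 0.1175, so 1 + r/4 = 1.1175^(1/4).
r/4 = 0.028163, so r = 0.112651 = 11.265%.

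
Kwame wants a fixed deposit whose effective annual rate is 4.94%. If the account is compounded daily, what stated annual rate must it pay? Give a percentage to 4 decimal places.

(1 + r/365)^365 − 1 = 0.0494, so 1 + r/365 = 1.0494^(1/365).
r/365 = 0.000132, so r = 0.048222 = 4.8222%.

4.8222%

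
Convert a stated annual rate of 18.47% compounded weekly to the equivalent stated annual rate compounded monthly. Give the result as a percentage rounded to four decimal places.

18.5796%

EAR = (1 + 0.1847/52)^52 − 1 = 0.202464.
Solve (1 + r/12)^12 = 1.202464: r/12 = 1.202464^(1/12) − 1 = 0.015483, so r = 0.185796 = 18.5796%.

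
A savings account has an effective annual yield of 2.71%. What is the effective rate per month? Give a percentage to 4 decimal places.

0.2231%

The per-month rate i satisfies (1 + i)^12 = 1 + 0.0271.
i = 1.0271^(1/12) − 1 = 0.0022308 = 0.2231%.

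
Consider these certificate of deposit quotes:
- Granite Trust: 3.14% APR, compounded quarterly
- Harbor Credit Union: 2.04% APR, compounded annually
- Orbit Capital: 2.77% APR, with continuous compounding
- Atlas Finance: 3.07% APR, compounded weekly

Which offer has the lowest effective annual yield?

Harbor Credit Union

Granite Trust: (1 + 0.0314/4)^4 − 1 = 3.177%
Harbor Credit Union: compounded annually, EAR = 2.040%
Orbit Capital: e^0.0277 − 1 = 2.809%
Atlas Finance: (1 + 0.0307/52)^52 − 1 = 3.117%
The lowest effective annual rate is Harbor Credit Union at 2.040%.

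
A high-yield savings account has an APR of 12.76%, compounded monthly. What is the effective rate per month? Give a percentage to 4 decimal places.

1.0633%

With a nominal annual rate compounded monthly, the periodic rate is the nominal rate divided by 12.
i = 0.1276 / 12 = 0.0106333 = 1.0633%.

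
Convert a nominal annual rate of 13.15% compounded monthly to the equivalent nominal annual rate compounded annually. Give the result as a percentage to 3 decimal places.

13.972%

EAR = (1 + 0.1315/12)^12 − 1 = 0.139722.
Compounded annually, the equivalent nominal rate is the EAR itself: 13.972%.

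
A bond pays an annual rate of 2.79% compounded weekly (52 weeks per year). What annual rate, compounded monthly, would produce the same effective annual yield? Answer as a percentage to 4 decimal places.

2.7925%

EAR = (1 + 0.0279/52)^52 − 1 = 0.028285.
Solve (1 + r/12)^12 = 1.028285: r/12 = 1.028285^(1/12) − 1 = 0.002327, so r = 0.027925 = 2.7925%.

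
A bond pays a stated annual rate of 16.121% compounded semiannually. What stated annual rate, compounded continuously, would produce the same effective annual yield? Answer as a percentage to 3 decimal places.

15.504%

EAR = (1 + 0.16121/2)^2 − 1 = 0.167707.
Equivalent continuous rate: r = ln(1 + 0.167707) = 0.155042 = 15.504%.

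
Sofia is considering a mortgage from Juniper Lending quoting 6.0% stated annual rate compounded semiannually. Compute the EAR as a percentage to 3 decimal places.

EAR = (1 + 0.060/2)^2 − 1.
= (1 + 0.030000)^2 − 1 = 1.060900 − 1 = 6.090%.

6.090%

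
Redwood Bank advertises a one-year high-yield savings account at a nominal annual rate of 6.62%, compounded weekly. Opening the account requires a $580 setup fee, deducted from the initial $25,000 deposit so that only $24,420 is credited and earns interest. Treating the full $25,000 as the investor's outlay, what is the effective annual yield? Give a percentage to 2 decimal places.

4.36%

Value after one year: 24,420 × (1 + 0.0662/52)^52 = 24,420 × 1.068395 = $26,090.22.
Effective yield on the $25,000 outlay: 26,090.22 / 25,000 − 1 = 0.043609 = 4.36%.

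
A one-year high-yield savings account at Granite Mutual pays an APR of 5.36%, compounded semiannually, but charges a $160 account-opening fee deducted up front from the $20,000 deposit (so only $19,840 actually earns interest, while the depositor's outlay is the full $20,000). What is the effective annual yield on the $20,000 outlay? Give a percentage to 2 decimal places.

4.59%

Value after one year: 19,840 × (1 + 0.0536/2)^2 = 19,840 × 1.054318 = $20,917.67.
Effective yield on the $20,000 outlay: 20,917.67 / 20,000 − 1 = 0.045884 = 4.59%.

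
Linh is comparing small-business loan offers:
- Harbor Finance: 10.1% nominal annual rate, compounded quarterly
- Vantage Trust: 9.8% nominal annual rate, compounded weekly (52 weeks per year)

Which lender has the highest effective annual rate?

Harbor Finance

Harbor Finance: (1 + 0.101/4)^4 − 1 = 10.489%
Vantage Trust: (1 + 0.098/52)^52 − 1 = 10.286%
The highest effective annual rate is Harbor Finance at 10.489%.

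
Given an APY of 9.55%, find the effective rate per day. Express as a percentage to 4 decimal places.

0.0250%

The per-day rate i satisfies (1 + i)^365 = 1 + 0.0955.
i = 1.0955^(1/365) − 1 = 0.0002499 = 0.0250%.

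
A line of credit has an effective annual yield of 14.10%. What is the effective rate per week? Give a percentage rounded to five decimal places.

The per-week rate i satisfies (1 + i)^52 = 1 + 0.1410.
i = 1.1410^(1/52) − 1 = 0.0025399 = 0.25399%.

0.25399%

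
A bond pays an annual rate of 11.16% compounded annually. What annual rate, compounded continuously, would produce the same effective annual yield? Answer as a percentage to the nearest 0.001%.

10.580%

Compounded annually, EAR = nominal = 0.111600.
Equivalent continuous rate: r = ln(1 + 0.111600) = 0.105800 = 10.580%.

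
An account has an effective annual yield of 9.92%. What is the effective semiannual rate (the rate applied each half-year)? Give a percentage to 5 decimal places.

4.84274%

The per-half-year rate i satisfies (1 + i)^2 = 1 + 0.0992.
i = 1.0992^(1/2) − 1 = 0.0484274 = 4.84274%.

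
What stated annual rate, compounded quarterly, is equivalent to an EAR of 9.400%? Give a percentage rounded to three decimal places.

(1 + r/4)^4 − 1 = 0.09400, so 1 + r/4 = 1.09400^(1/4).
r/4 = 0.022714, so r = 0.090857 = 9.086%.

9.086%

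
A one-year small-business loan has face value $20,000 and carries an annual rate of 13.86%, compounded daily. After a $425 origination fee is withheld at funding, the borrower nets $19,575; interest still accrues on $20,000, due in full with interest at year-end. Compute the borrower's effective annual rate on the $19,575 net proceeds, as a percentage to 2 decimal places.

Amount owed after one year: 20,000 × (1 + 0.1386/365)^365 = 20,000 × 1.148634 = $22,972.69.
Effective rate on net proceeds: 22,972.69 / 19,575 − 1 = 0.173573 = 17.36%.

17.36%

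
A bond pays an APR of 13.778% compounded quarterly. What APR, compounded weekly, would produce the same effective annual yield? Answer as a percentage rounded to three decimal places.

13.564%

EAR = (1 + 0.13778/4)^4 − 1 = 0.145064.
Solve (1 + r/52)^52 = 1.145064: r/52 = 1.145064^(1/52) − 1 = 0.002608, so r = 0.135637 = 13.564%.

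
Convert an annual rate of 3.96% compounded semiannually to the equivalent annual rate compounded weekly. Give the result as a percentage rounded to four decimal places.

3.9228%

EAR = (1 + 0.0396/2)^2 − 1 = 0.039992.
Solve (1 + r/52)^52 = 1.039992: r/52 = 1.039992^(1/52) − 1 = 0.000754, so r = 0.039228 = 3.9228%.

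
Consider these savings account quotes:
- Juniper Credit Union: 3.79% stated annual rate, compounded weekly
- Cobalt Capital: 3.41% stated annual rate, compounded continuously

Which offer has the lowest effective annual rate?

Juniper Credit Union: (1 + 0.0379/52)^52 − 1 = 3.861%
Cobalt Capital: e^0.0341 − 1 = 3.469%
The lowest effective annual rate is Cobalt Capital at 3.469%.

Cobalt Capital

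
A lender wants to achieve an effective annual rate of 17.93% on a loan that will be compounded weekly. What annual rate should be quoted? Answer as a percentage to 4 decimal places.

16.5183%

(1 + r/52)^52 − 1 = 0.1793, so 1 + r/52 = 1.1793^(1/52).
r/52 = 0.003177, so r = 0.165183 = 16.5183%.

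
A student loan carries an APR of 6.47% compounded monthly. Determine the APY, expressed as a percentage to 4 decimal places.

6.6654%

EAR = (1 + 0.0647/12)^12 − 1.
= 1.066654 − 1 = 6.6654%.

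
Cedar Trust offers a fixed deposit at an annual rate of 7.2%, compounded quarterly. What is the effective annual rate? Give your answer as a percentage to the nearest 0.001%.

EAR = (1 + 0.072/4)^4 − 1.
= 1.073967 − 1 = 7.397%.

7.397%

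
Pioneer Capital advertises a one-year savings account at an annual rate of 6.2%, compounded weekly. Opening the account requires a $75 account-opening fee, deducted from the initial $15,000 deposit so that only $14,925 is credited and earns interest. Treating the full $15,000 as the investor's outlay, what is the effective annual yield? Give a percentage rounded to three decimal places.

Value after one year: 14,925 × (1 + 0.062/52)^52 = 14,925 × 1.063923 = $15,879.05.
Effective yield on the $15,000 outlay: 15,879.05 / 15,000 − 1 = 0.058603 = 5.860%.

5.860%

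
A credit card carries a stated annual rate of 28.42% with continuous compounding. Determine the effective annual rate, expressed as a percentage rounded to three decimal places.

With continuous compounding, EAR = e^0.2842 − 1.
e^0.2842 = 1.328699, so EAR = 0.328699 = 32.870%.

32.870%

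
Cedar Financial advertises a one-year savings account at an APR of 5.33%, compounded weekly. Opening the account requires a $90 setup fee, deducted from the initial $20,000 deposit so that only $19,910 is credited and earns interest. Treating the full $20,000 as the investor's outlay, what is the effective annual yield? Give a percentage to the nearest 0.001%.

4.997%

Value after one year: 19,910 × (1 + 0.0533/52)^52 = 19,910 × 1.054717 = $20,999.42.
Effective yield on the $20,000 outlay: 20,999.42 / 20,000 − 1 = 0.049971 = 4.997%.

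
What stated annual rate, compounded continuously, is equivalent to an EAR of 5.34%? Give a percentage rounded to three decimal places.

5.202%

Continuous: nominal r satisfies e^r − 1 = 0.0534.
r = ln(1 + 0.0534) = ln(1.0534) = 0.052023 = 5.202%.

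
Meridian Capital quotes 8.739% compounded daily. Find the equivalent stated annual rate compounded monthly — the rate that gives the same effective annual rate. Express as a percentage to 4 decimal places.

8.7698%

EAR = (1 + 0.08739/365)^365 − 1 = 0.091311.
Solve (1 + r/12)^12 = 1.091311: r/12 = 1.091311^(1/12) − 1 = 0.007308, so r = 0.087698 = 8.7698%.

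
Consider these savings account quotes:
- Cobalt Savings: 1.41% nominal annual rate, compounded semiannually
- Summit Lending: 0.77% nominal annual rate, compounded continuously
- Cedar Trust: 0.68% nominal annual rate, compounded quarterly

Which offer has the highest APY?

Cobalt Savings

Cobalt Savings: (1 + 0.0141/2)^2 − 1 = 1.415%
Summit Lending: e^0.0077 − 1 = 0.773%
Cedar Trust: (1 + 0.0068/4)^4 − 1 = 0.682%
The highest effective annual rate is Cobalt Savings at 1.415%.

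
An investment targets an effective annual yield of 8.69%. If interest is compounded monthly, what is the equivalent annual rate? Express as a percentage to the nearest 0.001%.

(1 + r/12)^12 − 1 = 0.0869, so 1 + r/12 = 1.0869^(1/12).
r/12 = 0.006968, so r = 0.083620 = 8.362%.

8.362%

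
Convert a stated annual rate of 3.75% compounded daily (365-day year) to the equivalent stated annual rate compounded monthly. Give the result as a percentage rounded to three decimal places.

EAR = (1 + 0.0375/365)^365 − 1 = 0.038210.
Solve (1 + r/12)^12 = 1.038210: r/12 = 1.038210^(1/12) − 1 = 0.003130, so r = 0.037557 = 3.756%.

3.756%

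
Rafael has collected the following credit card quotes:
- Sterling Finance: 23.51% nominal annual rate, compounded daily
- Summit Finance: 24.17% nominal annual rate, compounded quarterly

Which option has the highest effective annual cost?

Sterling Finance: (1 + 0.2351/365)^365 − 1 = 26.494%
Summit Finance: (1 + 0.2417/4)^4 − 1 = 26.450%
The highest effective annual rate is Sterling Finance at 26.494%.

Sterling Finance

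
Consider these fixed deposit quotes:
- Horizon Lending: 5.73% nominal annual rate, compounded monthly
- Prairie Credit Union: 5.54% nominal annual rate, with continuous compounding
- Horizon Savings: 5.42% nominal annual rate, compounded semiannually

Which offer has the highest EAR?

Horizon Lending: (1 + 0.0573/12)^12 − 1 = 5.883%
Prairie Credit Union: e^0.0554 − 1 = 5.696%
Horizon Savings: (1 + 0.0542/2)^2 − 1 = 5.493%
The highest effective annual rate is Horizon Lending at 5.883%.

Horizon Lending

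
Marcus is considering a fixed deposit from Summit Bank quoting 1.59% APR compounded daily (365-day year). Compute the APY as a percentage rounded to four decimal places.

1.6027%

EAR = (1 + 0.0159/365)^365 − 1.
= (1 + 0.000044)^365 − 1 = 1.016027 − 1 = 1.6027%.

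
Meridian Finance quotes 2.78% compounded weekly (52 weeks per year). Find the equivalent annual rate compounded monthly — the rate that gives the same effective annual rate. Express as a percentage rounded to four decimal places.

2.7825%

EAR = (1 + 0.0278/52)^52 − 1 = 0.028182.
Solve (1 + r/12)^12 = 1.028182: r/12 = 1.028182^(1/12) − 1 = 0.002319, so r = 0.027825 = 2.7825%.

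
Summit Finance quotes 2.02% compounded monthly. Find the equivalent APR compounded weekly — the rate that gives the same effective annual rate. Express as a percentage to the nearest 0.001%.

EAR = (1 + 0.0202/12)^12 − 1 = 0.020388.
Solve (1 + r/52)^52 = 1.020388: r/52 = 1.020388^(1/52) − 1 = 0.000388, so r = 0.020187 = 2.019%.

2.019%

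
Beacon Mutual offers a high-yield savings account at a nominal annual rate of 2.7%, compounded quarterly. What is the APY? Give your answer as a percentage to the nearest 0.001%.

2.727%

EAR = (1 + 0.027/4)^4 − 1.
= (1 + 0.006750)^4 − 1 = 1.027275 − 1 = 2.727%.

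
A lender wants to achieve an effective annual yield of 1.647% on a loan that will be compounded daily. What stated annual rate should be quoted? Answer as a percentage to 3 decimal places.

(1 + r/365)^365 − 1 = 0.01647, so 1 + r/365 = 1.01647^(1/365).
r/365 = 0.000045, so r = 0.016336 = 1.634%.

1.634%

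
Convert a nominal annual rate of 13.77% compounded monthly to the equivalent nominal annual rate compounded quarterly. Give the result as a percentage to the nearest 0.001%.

13.929%

EAR = (1 + 0.1377/12)^12 − 1 = 0.146732.
Solve (1 + r/4)^4 = 1.146732: r/4 = 1.146732^(1/4) − 1 = 0.034822, so r = 0.139286 = 13.929%.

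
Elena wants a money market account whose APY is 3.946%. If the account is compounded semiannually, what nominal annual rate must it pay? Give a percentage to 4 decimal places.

(1 + r/2)^2 − 1 = 0.03946, so 1 + r/2 = 1.03946^(1/2).
r/2 = 0.019539, so r = 0.039078 = 3.9078%.

3.9078%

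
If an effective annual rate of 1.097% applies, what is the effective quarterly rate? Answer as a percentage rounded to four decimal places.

The per-quarter rate i satisfies (1 + i)^4 = 1 + 0.01097.
i = 1.01097^(1/4) − 1 = 0.0027313 = 0.2731%.

0.2731%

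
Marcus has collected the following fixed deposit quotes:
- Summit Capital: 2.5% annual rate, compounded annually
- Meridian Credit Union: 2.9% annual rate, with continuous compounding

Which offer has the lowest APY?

Summit Capital

Summit Capital: compounded annually, EAR = 2.500%
Meridian Credit Union: e^0.029 − 1 = 2.942%
The lowest effective annual rate is Summit Capital at 2.500%.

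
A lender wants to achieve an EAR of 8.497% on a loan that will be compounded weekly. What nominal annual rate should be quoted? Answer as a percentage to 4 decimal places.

(1 + r/52)^52 − 1 = 0.08497, so 1 + r/52 = 1.08497^(1/52).
r/52 = 0.001570, so r = 0.081616 = 8.1616%.

8.1616%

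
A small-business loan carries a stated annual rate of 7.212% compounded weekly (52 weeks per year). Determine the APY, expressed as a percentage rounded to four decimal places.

EAR = (1 + 0.07212/52)^52 − 1.
= (1 + 0.001387)^52 − 1 = 1.074731 − 1 = 7.4731%.

7.4731%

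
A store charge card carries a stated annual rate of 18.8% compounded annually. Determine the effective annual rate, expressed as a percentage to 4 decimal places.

18.8000%

Annual compounding means the effective rate equals the nominal rate: 18.8000%.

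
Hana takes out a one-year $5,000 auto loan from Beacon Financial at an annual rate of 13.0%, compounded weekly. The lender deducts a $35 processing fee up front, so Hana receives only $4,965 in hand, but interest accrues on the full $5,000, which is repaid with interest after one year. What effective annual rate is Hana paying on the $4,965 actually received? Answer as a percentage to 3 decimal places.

14.667%

Amount owed after one year: 5,000 × (1 + 0.130/52)^52 = 5,000 × 1.138644 = $5,693.22.
Effective rate on net proceeds: 5,693.22 / 4,965 − 1 = 0.146670 = 14.667%.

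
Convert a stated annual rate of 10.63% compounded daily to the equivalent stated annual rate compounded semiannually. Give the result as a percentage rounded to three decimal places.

10.916%

EAR = (1 + 0.1063/365)^365 − 1 = 0.112138.
Solve (1 + r/2)^2 = 1.112138: r/2 = 1.112138^(1/2) − 1 = 0.054580, so r = 0.109159 = 10.916%.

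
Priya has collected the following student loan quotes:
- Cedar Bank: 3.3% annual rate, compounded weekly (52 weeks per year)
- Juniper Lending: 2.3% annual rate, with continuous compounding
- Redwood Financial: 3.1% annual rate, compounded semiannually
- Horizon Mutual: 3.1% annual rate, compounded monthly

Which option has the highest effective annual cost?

Cedar Bank: (1 + 0.033/52)^52 − 1 = 3.354%
Juniper Lending: e^0.023 − 1 = 2.327%
Redwood Financial: (1 + 0.031/2)^2 − 1 = 3.124%
Horizon Mutual: (1 + 0.031/12)^12 − 1 = 3.144%
The highest effective annual rate is Cedar Bank at 3.354%.

Cedar Bank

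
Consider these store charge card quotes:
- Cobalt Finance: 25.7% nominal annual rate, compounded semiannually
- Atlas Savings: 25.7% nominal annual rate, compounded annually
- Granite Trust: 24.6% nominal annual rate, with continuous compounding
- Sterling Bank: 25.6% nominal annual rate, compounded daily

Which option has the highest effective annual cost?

Sterling Bank

Cobalt Finance: (1 + 0.257/2)^2 − 1 = 27.351%
Atlas Savings: compounded annually, EAR = 25.700%
Granite Trust: e^0.246 − 1 = 27.890%
Sterling Bank: (1 + 0.256/365)^365 − 1 = 29.164%
The highest effective annual rate is Sterling Bank at 29.164%.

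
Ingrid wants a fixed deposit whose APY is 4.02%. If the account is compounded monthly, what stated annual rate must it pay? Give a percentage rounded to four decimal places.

(1 + r/12)^12 − 1 = 0.0402, so 1 + r/12 = 1.0402^(1/12).
r/12 = 0.003290, so r = 0.039478 = 3.9478%.

3.9478%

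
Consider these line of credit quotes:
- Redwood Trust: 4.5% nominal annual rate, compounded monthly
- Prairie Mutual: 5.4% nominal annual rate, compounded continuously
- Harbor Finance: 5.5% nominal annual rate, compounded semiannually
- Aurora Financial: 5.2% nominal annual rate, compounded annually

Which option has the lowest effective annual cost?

Redwood Trust: (1 + 0.045/12)^12 − 1 = 4.594%
Prairie Mutual: e^0.054 − 1 = 5.548%
Harbor Finance: (1 + 0.055/2)^2 − 1 = 5.576%
Aurora Financial: compounded annually, EAR = 5.200%
The lowest effective annual rate is Redwood Trust at 4.594%.

Redwood Trust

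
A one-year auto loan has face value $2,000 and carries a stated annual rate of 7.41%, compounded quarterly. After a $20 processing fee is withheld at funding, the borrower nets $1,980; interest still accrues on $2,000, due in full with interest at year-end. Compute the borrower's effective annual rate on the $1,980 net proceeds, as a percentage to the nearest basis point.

8.71%

Amount owed after one year: 2,000 × (1 + 0.0741/4)^4 = 2,000 × 1.076185 = $2,152.37.
Effective rate on net proceeds: 2,152.37 / 1,980 − 1 = 0.087055 = 8.71%.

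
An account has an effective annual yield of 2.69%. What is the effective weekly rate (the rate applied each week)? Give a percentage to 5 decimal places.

0.05106%

The per-week rate i satisfies (1 + i)^52 = 1 + 0.0269.
i = 1.0269^(1/52) − 1 = 0.0005106 = 0.05106%.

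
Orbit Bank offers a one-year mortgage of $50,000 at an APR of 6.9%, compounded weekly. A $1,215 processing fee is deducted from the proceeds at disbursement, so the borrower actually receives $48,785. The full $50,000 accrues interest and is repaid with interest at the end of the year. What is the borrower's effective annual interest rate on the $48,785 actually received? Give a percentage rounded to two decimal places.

9.81%

Amount owed after one year: 50,000 × (1 + 0.069/52)^52 = 50,000 × 1.071387 = $53,569.36.
Effective rate on net proceeds: 53,569.36 / 48,785 − 1 = 0.098070 = 9.81%.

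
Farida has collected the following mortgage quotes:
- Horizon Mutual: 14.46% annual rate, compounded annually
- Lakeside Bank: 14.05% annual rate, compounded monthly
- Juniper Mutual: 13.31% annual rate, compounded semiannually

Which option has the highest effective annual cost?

Horizon Mutual: compounded annually, EAR = 14.460%
Lakeside Bank: (1 + 0.1405/12)^12 − 1 = 14.991%
Juniper Mutual: (1 + 0.1331/2)^2 − 1 = 13.753%
The highest effective annual rate is Lakeside Bank at 14.991%.

Lakeside Bank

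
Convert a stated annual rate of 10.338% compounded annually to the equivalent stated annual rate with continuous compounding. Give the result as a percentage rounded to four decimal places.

9.8378%

Compounded annually, EAR = nominal = 0.103380.
Equivalent continuous rate: r = ln(1 + 0.103380) = 0.098378 = 9.8378%.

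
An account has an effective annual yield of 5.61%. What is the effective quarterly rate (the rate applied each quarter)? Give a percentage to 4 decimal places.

1.3739%

The per-quarter rate i satisfies (1 + i)^4 = 1 + 0.0561.
i = 1.0561^(1/4) − 1 = 0.0137392 = 1.3739%.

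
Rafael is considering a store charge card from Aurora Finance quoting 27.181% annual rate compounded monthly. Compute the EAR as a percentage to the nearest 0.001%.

30.836%

EAR = (1 + 0.27181/12)^12 − 1.
= (1 + 0.022651)^12 − 1 = 1.308364 − 1 = 30.836%.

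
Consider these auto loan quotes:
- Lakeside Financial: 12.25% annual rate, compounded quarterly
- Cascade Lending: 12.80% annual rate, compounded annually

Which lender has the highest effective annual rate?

Lakeside Financial: (1 + 0.1225/4)^4 − 1 = 12.824%
Cascade Lending: compounded annually, EAR = 12.800%
The highest effective annual rate is Lakeside Financial at 12.824%.

Lakeside Financial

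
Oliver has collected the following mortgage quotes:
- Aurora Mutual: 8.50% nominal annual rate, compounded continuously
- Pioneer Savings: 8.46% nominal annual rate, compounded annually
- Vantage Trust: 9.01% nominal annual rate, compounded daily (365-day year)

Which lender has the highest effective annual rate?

Vantage Trust

Aurora Mutual: e^0.0850 − 1 = 8.872%
Pioneer Savings: compounded annually, EAR = 8.460%
Vantage Trust: (1 + 0.0901/365)^365 − 1 = 9.427%
The highest effective annual rate is Vantage Trust at 9.427%.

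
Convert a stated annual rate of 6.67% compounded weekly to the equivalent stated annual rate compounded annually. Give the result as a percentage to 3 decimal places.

6.893%

EAR = (1 + 0.0667/52)^52 − 1 = 0.068929.
Compounded annually, the equivalent nominal rate is the EAR itself: 6.893%.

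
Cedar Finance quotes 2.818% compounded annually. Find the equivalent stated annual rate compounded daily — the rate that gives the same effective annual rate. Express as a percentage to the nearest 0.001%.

Compounded annually, EAR = nominal = 0.028180.
Solve (1 + r/365)^365 = 1.028180: r/365 = 1.028180^(1/365) − 1 = 0.000076, so r = 0.027791 = 2.779%.

2.779%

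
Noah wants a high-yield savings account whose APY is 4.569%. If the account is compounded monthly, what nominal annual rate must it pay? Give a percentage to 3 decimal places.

4.476%

(1 + r/12)^12 − 1 = 0.04569, so 1 + r/12 = 1.04569^(1/12).
r/12 = 0.003730, so r = 0.044760 = 4.476%.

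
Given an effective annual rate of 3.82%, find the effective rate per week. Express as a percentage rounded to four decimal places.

0.0721%

The per-week rate i satisfies (1 + i)^52 = 1 + 0.0382.
i = 1.0382^(1/52) − 1 = 0.0007212 = 0.0721%.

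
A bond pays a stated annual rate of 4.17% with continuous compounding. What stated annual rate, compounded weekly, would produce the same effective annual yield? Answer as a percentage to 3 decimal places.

EAR under continuous compounding: e^0.0417 − 1 = 0.042582.
Solve (1 + r/52)^52 = 1.042582: r/52 = 1.042582^(1/52) − 1 = 0.000802, so r = 0.041717 = 4.172%.

4.172%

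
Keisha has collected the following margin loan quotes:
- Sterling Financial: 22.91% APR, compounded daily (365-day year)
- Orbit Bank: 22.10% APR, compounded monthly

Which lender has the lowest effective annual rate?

Sterling Financial: (1 + 0.2291/365)^365 − 1 = 25.738%
Orbit Bank: (1 + 0.2210/12)^12 − 1 = 24.482%
The lowest effective annual rate is Orbit Bank at 24.482%.

Orbit Bank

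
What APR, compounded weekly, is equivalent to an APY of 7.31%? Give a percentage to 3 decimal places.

(1 + r/52)^52 − 1 = 0.0731, so 1 + r/52 = 1.0731^(1/52).
r/52 = 0.001358, so r = 0.070600 = 7.060%.

7.060%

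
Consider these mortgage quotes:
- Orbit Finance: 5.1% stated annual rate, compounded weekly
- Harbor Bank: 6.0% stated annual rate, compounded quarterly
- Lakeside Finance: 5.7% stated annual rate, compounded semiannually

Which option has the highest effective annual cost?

Orbit Finance: (1 + 0.051/52)^52 − 1 = 5.230%
Harbor Bank: (1 + 0.060/4)^4 − 1 = 6.136%
Lakeside Finance: (1 + 0.057/2)^2 − 1 = 5.781%
The highest effective annual rate is Harbor Bank at 6.136%.

Harbor Bank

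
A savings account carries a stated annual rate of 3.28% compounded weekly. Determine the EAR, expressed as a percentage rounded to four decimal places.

3.3333%

EAR = (1 + 0.0328/52)^52 − 1.
= (1 + 0.000631)^52 − 1 = 1.033333 − 1 = 3.3333%.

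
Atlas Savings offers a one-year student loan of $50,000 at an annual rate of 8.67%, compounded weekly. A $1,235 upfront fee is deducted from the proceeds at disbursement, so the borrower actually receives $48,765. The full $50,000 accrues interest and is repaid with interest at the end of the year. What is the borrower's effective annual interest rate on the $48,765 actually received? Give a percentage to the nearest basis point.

Amount owed after one year: 50,000 × (1 + 0.0867/52)^52 = 50,000 × 1.090491 = $54,524.54.
Effective rate on net proceeds: 54,524.54 / 48,765 − 1 = 0.118108 = 11.81%.

11.81%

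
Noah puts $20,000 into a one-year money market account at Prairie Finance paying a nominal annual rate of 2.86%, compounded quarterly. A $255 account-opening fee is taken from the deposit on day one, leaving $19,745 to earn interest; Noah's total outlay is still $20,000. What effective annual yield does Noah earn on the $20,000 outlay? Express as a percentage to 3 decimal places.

1.579%

Value after one year: 19,745 × (1 + 0.0286/4)^4 = 19,745 × 1.028908 = $20,315.79.
Effective yield on the $20,000 outlay: 20,315.79 / 20,000 − 1 = 0.015790 = 1.579%.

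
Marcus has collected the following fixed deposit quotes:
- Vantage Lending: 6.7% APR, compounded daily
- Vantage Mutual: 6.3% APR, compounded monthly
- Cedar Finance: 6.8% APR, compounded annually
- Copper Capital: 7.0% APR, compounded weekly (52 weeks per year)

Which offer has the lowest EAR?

Vantage Mutual

Vantage Lending: (1 + 0.067/365)^365 − 1 = 6.929%
Vantage Mutual: (1 + 0.063/12)^12 − 1 = 6.485%
Cedar Finance: compounded annually, EAR = 6.800%
Copper Capital: (1 + 0.070/52)^52 − 1 = 7.246%
The lowest effective annual rate is Vantage Mutual at 6.485%.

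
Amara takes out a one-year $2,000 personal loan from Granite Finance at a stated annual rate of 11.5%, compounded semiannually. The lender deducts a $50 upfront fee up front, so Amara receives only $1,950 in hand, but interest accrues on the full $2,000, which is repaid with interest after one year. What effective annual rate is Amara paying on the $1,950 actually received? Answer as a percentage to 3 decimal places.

Amount owed after one year: 2,000 × (1 + 0.115/2)^2 = 2,000 × 1.118306 = $2,236.61.
Effective rate on net proceeds: 2,236.61 / 1,950 − 1 = 0.146981 = 14.698%.

14.698%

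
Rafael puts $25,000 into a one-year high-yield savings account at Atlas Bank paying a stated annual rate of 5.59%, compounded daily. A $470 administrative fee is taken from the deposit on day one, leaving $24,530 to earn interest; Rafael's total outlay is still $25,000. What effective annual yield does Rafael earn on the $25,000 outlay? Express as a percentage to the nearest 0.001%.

Value after one year: 24,530 × (1 + 0.0559/365)^365 = 24,530 × 1.057487 = $25,940.17.
Effective yield on the $25,000 outlay: 25,940.17 / 25,000 − 1 = 0.037607 = 3.761%.

3.761%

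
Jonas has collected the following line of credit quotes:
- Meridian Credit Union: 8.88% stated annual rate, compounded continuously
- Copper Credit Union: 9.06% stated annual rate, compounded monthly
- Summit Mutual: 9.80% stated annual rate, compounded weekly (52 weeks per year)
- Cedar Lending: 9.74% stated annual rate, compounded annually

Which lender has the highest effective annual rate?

Meridian Credit Union: e^0.0888 − 1 = 9.286%
Copper Credit Union: (1 + 0.0906/12)^12 − 1 = 9.446%
Summit Mutual: (1 + 0.0980/52)^52 − 1 = 10.286%
Cedar Lending: compounded annually, EAR = 9.740%
The highest effective annual rate is Summit Mutual at 10.286%.

Summit Mutual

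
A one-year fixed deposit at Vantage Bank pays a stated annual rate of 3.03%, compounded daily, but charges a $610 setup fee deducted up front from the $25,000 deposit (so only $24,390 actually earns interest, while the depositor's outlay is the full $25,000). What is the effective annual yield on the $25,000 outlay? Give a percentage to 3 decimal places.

0.561%

Value after one year: 24,390 × (1 + 0.0303/365)^365 = 24,390 × 1.030762 = $25,140.30.
Effective yield on the $25,000 outlay: 25,140.30 / 25,000 − 1 = 0.005612 = 0.561%.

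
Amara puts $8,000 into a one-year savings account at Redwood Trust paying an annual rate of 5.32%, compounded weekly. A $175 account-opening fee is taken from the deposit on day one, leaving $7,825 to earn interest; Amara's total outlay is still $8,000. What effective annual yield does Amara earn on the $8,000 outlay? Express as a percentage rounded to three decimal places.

Value after one year: 7,825 × (1 + 0.0532/52)^52 = 7,825 × 1.054612 = $8,252.34.
Effective yield on the $8,000 outlay: 8,252.34 / 8,000 − 1 = 0.031542 = 3.154%.

3.154%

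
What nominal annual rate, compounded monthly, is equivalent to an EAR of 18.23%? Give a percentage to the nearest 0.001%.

(1 + r/12)^12 − 1 = 0.1823, so 1 + r/12 = 1.1823^(1/12).
r/12 = 0.014053, so r = 0.168636 = 16.864%.

16.864%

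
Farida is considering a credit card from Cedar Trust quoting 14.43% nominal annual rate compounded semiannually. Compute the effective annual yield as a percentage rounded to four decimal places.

EAR = (1 + 0.1443/2)^2 − 1.
= (1 + 0.072150)^2 − 1 = 1.149506 − 1 = 14.9506%.

14.9506%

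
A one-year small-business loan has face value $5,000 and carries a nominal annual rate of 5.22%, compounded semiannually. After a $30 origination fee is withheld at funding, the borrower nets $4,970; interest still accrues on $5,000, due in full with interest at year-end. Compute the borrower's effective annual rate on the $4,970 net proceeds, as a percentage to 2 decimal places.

5.92%

Amount owed after one year: 5,000 × (1 + 0.0522/2)^2 = 5,000 × 1.052881 = $5,264.41.
Effective rate on net proceeds: 5,264.41 / 4,970 − 1 = 0.059237 = 5.92%.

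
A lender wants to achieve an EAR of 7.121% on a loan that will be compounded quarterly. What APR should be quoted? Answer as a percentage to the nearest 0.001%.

6.938%

(1 + r/4)^4 − 1 = 0.07121, so 1 + r/4 = 1.07121^(1/4).
r/4 = 0.017346, so r = 0.069384 = 6.938%.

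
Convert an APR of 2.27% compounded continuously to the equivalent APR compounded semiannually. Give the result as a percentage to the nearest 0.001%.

EAR under continuous compounding: e^0.0227 − 1 = 0.022960.
Solve (1 + r/2)^2 = 1.022960: r/2 = 1.022960^(1/2) − 1 = 0.011415, so r = 0.022829 = 2.283%.

2.283%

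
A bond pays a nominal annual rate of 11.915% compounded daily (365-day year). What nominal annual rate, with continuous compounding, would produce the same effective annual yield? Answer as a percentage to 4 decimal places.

11.9131%

EAR = (1 + 0.11915/365)^365 − 1 = 0.126517.
Equivalent continuous rate: r = ln(1 + 0.126517) = 0.119131 = 11.9131%.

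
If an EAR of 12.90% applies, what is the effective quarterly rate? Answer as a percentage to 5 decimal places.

The per-quarter rate i satisfies (1 + i)^4 = 1 + 0.1290.
i = 1.1290^(1/4) − 1 = 0.0307978 = 3.07978%.

3.07978%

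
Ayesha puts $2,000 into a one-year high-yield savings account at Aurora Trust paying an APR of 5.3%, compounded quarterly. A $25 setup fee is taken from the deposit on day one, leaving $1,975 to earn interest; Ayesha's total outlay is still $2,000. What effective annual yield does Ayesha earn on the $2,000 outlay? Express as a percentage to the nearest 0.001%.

4.089%

Value after one year: 1,975 × (1 + 0.053/4)^4 = 1,975 × 1.054063 = $2,081.77.
Effective yield on the $2,000 outlay: 2,081.77 / 2,000 − 1 = 0.040887 = 4.089%.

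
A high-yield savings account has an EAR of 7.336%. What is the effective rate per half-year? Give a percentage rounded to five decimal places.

3.60309%

The per-half-year rate i satisfies (1 + i)^2 = 1 + 0.07336.
i = 1.07336^(1/2) − 1 = 0.0360309 = 3.60309%.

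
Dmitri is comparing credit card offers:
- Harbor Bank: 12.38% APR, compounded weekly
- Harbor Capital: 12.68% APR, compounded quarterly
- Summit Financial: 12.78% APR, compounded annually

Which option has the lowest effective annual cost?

Harbor Bank: (1 + 0.1238/52)^52 − 1 = 13.162%
Harbor Capital: (1 + 0.1268/4)^4 − 1 = 13.296%
Summit Financial: compounded annually, EAR = 12.780%
The lowest effective annual rate is Summit Financial at 12.780%.

Summit Financial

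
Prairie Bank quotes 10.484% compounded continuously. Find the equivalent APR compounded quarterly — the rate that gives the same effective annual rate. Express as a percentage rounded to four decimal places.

EAR under continuous compounding: e^0.10484 − 1 = 0.110533.
Solve (1 + r/4)^4 = 1.110533: r/4 = 1.110533^(1/4) − 1 = 0.026557, so r = 0.106226 = 10.6226%.

10.6226%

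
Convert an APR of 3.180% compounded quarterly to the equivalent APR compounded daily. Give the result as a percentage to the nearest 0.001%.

3.168%

EAR = (1 + 0.03180/4)^4 − 1 = 0.032181.
Solve (1 + r/365)^365 = 1.032181: r/365 = 1.032181^(1/365) − 1 = 0.000087, so r = 0.031676 = 3.168%.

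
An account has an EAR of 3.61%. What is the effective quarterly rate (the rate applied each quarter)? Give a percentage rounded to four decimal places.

0.8905%

The per-quarter rate i satisfies (1 + i)^4 = 1 + 0.0361.
i = 1.0361^(1/4) − 1 = 0.0089053 = 0.8905%.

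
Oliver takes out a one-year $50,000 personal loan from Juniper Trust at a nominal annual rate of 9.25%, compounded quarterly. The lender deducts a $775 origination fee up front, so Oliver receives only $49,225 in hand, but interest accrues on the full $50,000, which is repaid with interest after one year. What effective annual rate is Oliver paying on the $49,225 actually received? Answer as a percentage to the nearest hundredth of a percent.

11.30%

Amount owed after one year: 50,000 × (1 + 0.0925/4)^4 = 50,000 × 1.095758 = $54,787.92.
Effective rate on net proceeds: 54,787.92 / 49,225 − 1 = 0.113010 = 11.30%.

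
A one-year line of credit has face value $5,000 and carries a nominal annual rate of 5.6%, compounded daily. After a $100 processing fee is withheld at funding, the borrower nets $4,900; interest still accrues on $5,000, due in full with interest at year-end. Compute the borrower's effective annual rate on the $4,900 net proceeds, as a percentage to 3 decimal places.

7.918%

Amount owed after one year: 5,000 × (1 + 0.056/365)^365 = 5,000 × 1.057593 = $5,287.97.
Effective rate on net proceeds: 5,287.97 / 4,900 − 1 = 0.079177 = 7.918%.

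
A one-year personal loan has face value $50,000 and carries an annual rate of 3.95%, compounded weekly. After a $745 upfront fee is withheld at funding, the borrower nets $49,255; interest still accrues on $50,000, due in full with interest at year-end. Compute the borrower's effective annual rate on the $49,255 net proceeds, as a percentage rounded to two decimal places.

5.60%

Amount owed after one year: 50,000 × (1 + 0.0395/52)^52 = 50,000 × 1.040275 = $52,013.75.
Effective rate on net proceeds: 52,013.75 / 49,255 − 1 = 0.056009 = 5.60%.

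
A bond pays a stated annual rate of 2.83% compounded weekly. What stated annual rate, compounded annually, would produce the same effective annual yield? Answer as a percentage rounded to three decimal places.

2.870%

EAR = (1 + 0.0283/52)^52 − 1 = 0.028696.
Compounded annually, the equivalent nominal rate is the EAR itself: 2.870%.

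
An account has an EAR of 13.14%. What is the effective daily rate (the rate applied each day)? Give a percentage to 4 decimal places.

The per-day rate i satisfies (1 + i)^365 = 1 + 0.1314.
i = 1.1314^(1/365) − 1 = 0.0003383 = 0.0338%.

0.0338%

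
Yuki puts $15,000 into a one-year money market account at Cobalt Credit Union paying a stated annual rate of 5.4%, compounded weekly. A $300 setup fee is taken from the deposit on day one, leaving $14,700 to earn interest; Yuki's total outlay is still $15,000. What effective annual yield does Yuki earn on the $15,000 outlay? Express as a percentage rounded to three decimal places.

Value after one year: 14,700 × (1 + 0.054/52)^52 = 14,700 × 1.055455 = $15,515.19.
Effective yield on the $15,000 outlay: 15,515.19 / 15,000 − 1 = 0.034346 = 3.435%.

3.435%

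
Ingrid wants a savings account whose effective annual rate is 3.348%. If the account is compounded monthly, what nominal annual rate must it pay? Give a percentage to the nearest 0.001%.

(1 + r/12)^12 − 1 = 0.03348, so 1 + r/12 = 1.03348^(1/12).
r/12 = 0.002748, so r = 0.032977 = 3.298%.

3.298%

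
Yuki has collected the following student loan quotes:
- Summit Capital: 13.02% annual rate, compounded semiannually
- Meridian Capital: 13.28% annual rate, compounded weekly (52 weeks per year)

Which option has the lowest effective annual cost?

Summit Capital: (1 + 0.1302/2)^2 − 1 = 13.444%
Meridian Capital: (1 + 0.1328/52)^52 − 1 = 14.183%
The lowest effective annual rate is Summit Capital at 13.444%.

Summit Capital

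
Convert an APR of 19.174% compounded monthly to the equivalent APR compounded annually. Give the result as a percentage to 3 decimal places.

20.952%

EAR = (1 + 0.19174/12)^12 − 1 = 0.209521.
Compounded annually, the equivalent nominal rate is the EAR itself: 20.952%.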